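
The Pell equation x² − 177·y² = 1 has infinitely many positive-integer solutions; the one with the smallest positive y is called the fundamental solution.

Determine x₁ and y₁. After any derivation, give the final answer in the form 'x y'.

√177 = [13; 3,3,2,8,2,3,3,26, …], period ℓ=8 (even) → k=7
step 0: (13, 1)  from 13·(1,0) + (0,1)
…
step 3: (306, 23)  from 2·(133,10) + (40,3)
…
step 5: (5468, 411)  from 2·(2581,194) + (306,23)
step 6: (18985, 1427)  from 3·(5468,411) + (2581,194)
step 7: (62423, 4692)  from 3·(18985,1427) + (5468,411)
(x₁, y₁) = (62423, 4692);  62423² − 177·4692² = 1 ✓

62423 4692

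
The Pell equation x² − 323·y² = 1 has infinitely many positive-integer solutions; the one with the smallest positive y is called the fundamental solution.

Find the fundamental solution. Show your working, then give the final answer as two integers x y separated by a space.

18 1

√323 = [17; 1,34, …], period ℓ=2 (even) → k=1
a_0=17:  p_0=17·1+0=17,  q_0=17·0+1=1
a_1=1:  p_1=1·17+1=18,  q_1=1·1+0=1
(x₁, y₁) = (18, 1);  18² − 323·1² = 1 ✓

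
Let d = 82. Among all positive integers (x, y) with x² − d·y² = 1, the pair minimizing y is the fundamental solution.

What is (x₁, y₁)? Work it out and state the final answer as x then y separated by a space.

[9; 18] for √82; ℓ=1 ⇒ convergent index 1
a_0=9:  p_0=9·1+0=9,  q_0=9·0+1=1
a_1=18:  p_1=18·9+1=163,  q_1=18·1+0=18
→ (163, 18).  Check: 163²=26569, 82·18²=26568, difference 1.

163 18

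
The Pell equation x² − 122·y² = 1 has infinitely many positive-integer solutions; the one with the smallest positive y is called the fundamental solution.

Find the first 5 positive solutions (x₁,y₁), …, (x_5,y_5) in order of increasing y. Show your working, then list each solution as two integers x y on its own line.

√122 → a₀=11, period (22); ℓ=1 odd so k=1
k=0  a_k=11  p_k/q_k = 11/1
k=1  a_k=22  p_k/q_k = 243/22
→ (243, 22).  Check: 243²=59049, 122·22²=59048, difference 1.
k=2:  x_2 = 243·243+122·22·22 = 118097,  y_2 = 243·22+22·243 = 10692
k=3:  x_3 = 243·118097+122·22·10692 = 57394899,  y_3 = 243·10692+22·118097 = 5196290
k=4:  x_4 = 243·57394899+122·22·5196290 = 27893802817,  y_4 = 243·5196290+22·57394899 = 2525386248
k=5:  x_5 = 243·27893802817+122·22·2525386248 = 13556330774163,  y_5 = 243·2525386248+22·27893802817 = 1227332520238

243 22
118097 10692
57394899 5196290
27893802817 2525386248
13556330774163 1227332520238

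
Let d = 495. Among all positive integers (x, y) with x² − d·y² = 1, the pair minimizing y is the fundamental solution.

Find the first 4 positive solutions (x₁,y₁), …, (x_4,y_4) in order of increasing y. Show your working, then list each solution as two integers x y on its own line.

[22; 4,44] for √495; ℓ=2 ⇒ convergent index 1
a_0=22:  p_0=22·1+0=22,  q_0=22·0+1=1
a_1=4:  p_1=4·22+1=89,  q_1=4·1+0=4
→ (89, 4).  Check: 89²=7921, 495·4²=7920, difference 1.
(89+4√495)^2 = 15841 + 712√495
(89+4√495)^3 = 2819609 + 126732√495
(89+4√495)^4 = 501874561 + 22557584√495

89 4
15841 712
2819609 126732
501874561 22557584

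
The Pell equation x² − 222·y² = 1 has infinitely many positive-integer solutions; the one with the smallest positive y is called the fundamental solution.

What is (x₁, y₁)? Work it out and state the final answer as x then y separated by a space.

149 10

[14; 1,8,1,28] for √222; ℓ=4 ⇒ convergent index 3
k=0  a_k=14  p_k/q_k = 14/1
…
k=2  a_k=8  p_k/q_k = 134/9
k=3  a_k=1  p_k/q_k = 149/10
(x₁, y₁) = (149, 10);  149² − 222·10² = 1 ✓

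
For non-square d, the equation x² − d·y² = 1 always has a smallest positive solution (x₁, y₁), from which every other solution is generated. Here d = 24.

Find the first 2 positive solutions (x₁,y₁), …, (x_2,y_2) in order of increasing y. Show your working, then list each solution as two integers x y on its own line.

5 1
49 10

√24 = [4; 1,8, …], period ℓ=2 (even) → k=1
k=0  a_k=4  p_k/q_k = 4/1
k=1  a_k=1  p_k/q_k = 5/1
→ (5, 1).  Check: 5²=25, 24·1²=24, difference 1.
(x_2, y_2) = (5·5 + 24·1·1, 5·1 + 1·5) = (49, 10)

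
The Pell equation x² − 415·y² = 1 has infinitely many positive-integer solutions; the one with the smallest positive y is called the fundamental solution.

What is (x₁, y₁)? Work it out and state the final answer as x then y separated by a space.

18412804 903849

d=415: √d = [20; 2,1,2,4,6,…,1,2,40] (ℓ=16, even), read p_15/q_15
step 0: (20, 1)  from 20·(1,0) + (0,1)
…
step 2: (61, 3)  from 1·(41,2) + (20,1)
step 3: (163, 8)  from 2·(61,3) + (41,2)
…
step 5: (4441, 218)  from 6·(713,35) + (163,8)
step 6: (5154, 253)  from 1·(4441,218) + (713,35)
step 7: (9595, 471)  from 1·(5154,253) + (4441,218)
step 8: (33939, 1666)  from 3·(9595,471) + (5154,253)
step 9: (43534, 2137)  from 1·(33939,1666) + (9595,471)
…
step 11: (508372, 24955)  from 6·(77473,3803) + (43534,2137)
…
step 13: (4730294, 232201)  from 2·(2110961,103623) + (508372,24955)
step 14: (6841255, 335824)  from 1·(4730294,232201) + (2110961,103623)
step 15: (18412804, 903849)  from 2·(6841255,335824) + (4730294,232201)
→ (18412804, 903849).  Check: 18412804²=339031351142416, 415·903849²=339031351142415, difference 1.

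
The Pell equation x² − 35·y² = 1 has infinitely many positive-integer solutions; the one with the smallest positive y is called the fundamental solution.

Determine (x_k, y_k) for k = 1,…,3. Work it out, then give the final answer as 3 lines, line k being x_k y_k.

6 1
71 12
846 143

√35 → a₀=5, period (1,10); ℓ=2 even so k=1
i=0: a=5 ⇒ p=5, q=1
i=1: a=1 ⇒ p=6, q=1
(x₁, y₁) = (6, 1);  6² − 35·1² = 1 ✓
k=2:  x_2 = 6·6+35·1·1 = 71,  y_2 = 6·1+1·6 = 12
k=3:  x_3 = 6·71+35·1·12 = 846,  y_3 = 6·12+1·71 = 143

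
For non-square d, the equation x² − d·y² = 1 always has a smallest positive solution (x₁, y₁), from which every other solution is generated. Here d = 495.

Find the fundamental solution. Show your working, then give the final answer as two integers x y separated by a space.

√495 = [22; 4,44, …], period ℓ=2 (even) → k=1
step 0: (22, 1)  from 22·(1,0) + (0,1)
step 1: (89, 4)  from 4·(22,1) + (1,0)
fundamental: x₁=89, y₁=4  (since 7921 − 495·16 = 1)

89 4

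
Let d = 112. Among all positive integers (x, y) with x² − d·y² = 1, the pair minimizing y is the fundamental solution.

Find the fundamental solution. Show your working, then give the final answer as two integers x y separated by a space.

√112 = [10; 1,1,2,1,1,20, …], period ℓ=6 (even) → k=5
step 0: (10, 1)  from 10·(1,0) + (0,1)
…
step 4: (74, 7)  from 1·(53,5) + (21,2)
step 5: (127, 12)  from 1·(74,7) + (53,5)
→ (127, 12).  Check: 127²=16129, 112·12²=16128, difference 1.

127 12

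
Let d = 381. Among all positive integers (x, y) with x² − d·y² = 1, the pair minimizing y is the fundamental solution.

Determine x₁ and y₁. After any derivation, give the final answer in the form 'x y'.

√381 → a₀=19, period (1,1,12,1,1,38); ℓ=6 even so k=5
step 0: (19, 1)  from 19·(1,0) + (0,1)
step 1: (20, 1)  from 1·(19,1) + (1,0)
step 2: (39, 2)  from 1·(20,1) + (19,1)
…
step 4: (527, 27)  from 1·(488,25) + (39,2)
step 5: (1015, 52)  from 1·(527,27) + (488,25)
→ (1015, 52).  Check: 1015²=1030225, 381·52²=1030224, difference 1.

1015 52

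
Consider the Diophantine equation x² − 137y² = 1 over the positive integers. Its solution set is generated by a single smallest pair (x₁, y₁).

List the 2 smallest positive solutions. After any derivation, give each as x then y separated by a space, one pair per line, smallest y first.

6083073 519712
74007554246657 6322892069952

√137 = [11; 1,2,2,1,1,2,2,1,22, …], period ℓ=9 (odd) → k=17
a_0=11:  p_0=11·1+0=11,  q_0=11·0+1=1
…
a_3=2:  p_3=2·35+12=82,  q_3=2·3+1=7
a_4=1:  p_4=1·82+35=117,  q_4=1·7+3=10
…
a_6=2:  p_6=2·199+117=515,  q_6=2·17+10=44
a_7=2:  p_7=2·515+199=1229,  q_7=2·44+17=105
…
a_10=1:  p_10=1·39597+1744=41341,  q_10=1·3383+149=3532
a_11=2:  p_11=2·41341+39597=122279,  q_11=2·3532+3383=10447
a_12=2:  p_12=2·122279+41341=285899,  q_12=2·10447+3532=24426
…
a_16=2:  p_16=2·1796332+694077=4286741,  q_16=2·153471+59299=366241
a_17=1:  p_17=1·4286741+1796332=6083073,  q_17=1·366241+153471=519712
fundamental: x₁=6083073, y₁=519712  (since 37003777123329 − 137·270100562944 = 1)
(x_2, y_2) = (6083073·6083073 + 137·519712·519712, 6083073·519712 + 519712·6083073) = (74007554246657, 6322892069952)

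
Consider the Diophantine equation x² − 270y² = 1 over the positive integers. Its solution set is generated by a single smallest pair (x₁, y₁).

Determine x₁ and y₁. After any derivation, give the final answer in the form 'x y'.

5291 322

√270 → a₀=16, period (2,3,6,3,2,32); ℓ=6 even so k=5
step 0: (16, 1)  from 16·(1,0) + (0,1)
step 1: (33, 2)  from 2·(16,1) + (1,0)
step 2: (115, 7)  from 3·(33,2) + (16,1)
step 3: (723, 44)  from 6·(115,7) + (33,2)
step 4: (2284, 139)  from 3·(723,44) + (115,7)
step 5: (5291, 322)  from 2·(2284,139) + (723,44)
fundamental: x₁=5291, y₁=322  (since 27994681 − 270·103684 = 1)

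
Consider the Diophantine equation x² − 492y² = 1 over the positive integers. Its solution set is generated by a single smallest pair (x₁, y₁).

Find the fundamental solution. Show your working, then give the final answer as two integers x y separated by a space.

29767 1342

d=492: √d = [22; 5,1,1,10,1,1,5,44] (ℓ=8, even), read p_7/q_7
i=0: a=22 ⇒ p=22, q=1
i=1: a=5 ⇒ p=111, q=5
i=2: a=1 ⇒ p=133, q=6
i=3: a=1 ⇒ p=244, q=11
i=4: a=10 ⇒ p=2573, q=116
i=5: a=1 ⇒ p=2817, q=127
i=6: a=1 ⇒ p=5390, q=243
i=7: a=5 ⇒ p=29767, q=1342
fundamental: x₁=29767, y₁=1342  (since 886074289 − 492·1800964 = 1)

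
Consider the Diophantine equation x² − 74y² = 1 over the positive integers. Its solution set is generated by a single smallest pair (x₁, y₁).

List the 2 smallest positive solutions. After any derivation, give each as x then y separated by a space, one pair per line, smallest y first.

3699 430
27365201 3181140

d=74: √d = [8; 1,1,1,1,16] (ℓ=5, odd), read p_9/q_9
k=0  a_k=8  p_k/q_k = 8/1
k=1  a_k=1  p_k/q_k = 9/1
k=2  a_k=1  p_k/q_k = 17/2
k=3  a_k=1  p_k/q_k = 26/3
k=4  a_k=1  p_k/q_k = 43/5
k=5  a_k=16  p_k/q_k = 714/83
k=6  a_k=1  p_k/q_k = 757/88
…
k=8  a_k=1  p_k/q_k = 2228/259
k=9  a_k=1  p_k/q_k = 3699/430
→ (3699, 430).  Check: 3699²=13682601, 74·430²=13682600, difference 1.
(3699+430√74)^2 = 27365201 + 3181140√74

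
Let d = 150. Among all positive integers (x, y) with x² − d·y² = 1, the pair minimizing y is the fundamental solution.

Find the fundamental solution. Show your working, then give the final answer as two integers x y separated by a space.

49 4

d=150: √d = [12; 4,24] (ℓ=2, even), read p_1/q_1
a_0=12:  p_0=12·1+0=12,  q_0=12·0+1=1
a_1=4:  p_1=4·12+1=49,  q_1=4·1+0=4
→ (49, 4).  Check: 49²=2401, 150·4²=2400, difference 1.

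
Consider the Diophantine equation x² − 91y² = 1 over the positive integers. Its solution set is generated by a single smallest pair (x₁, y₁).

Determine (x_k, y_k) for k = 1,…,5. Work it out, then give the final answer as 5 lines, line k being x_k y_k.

d=91: √d = [9; 1,1,5,1,5,1,1,18] (ℓ=8, even), read p_7/q_7
k=0  a_k=9  p_k/q_k = 9/1
k=1  a_k=1  p_k/q_k = 10/1
…
k=3  a_k=5  p_k/q_k = 105/11
k=4  a_k=1  p_k/q_k = 124/13
k=5  a_k=5  p_k/q_k = 725/76
k=6  a_k=1  p_k/q_k = 849/89
k=7  a_k=1  p_k/q_k = 1574/165
fundamental: x₁=1574, y₁=165  (since 2477476 − 91·27225 = 1)
(x_2, y_2) = (1574·1574 + 91·165·165, 1574·165 + 165·1574) = (4954951, 519420)
(x_3, y_3) = (1574·4954951 + 91·165·519420, 1574·519420 + 165·4954951) = (15598184174, 1635133995)
(x_4, y_4) = (1574·15598184174 + 91·165·1635133995, 1574·1635133995 + 165·15598184174) = (49103078824801, 5147401296840)
(x_5, y_5) = (1574·49103078824801 + 91·165·5147401296840, 1574·5147401296840 + 165·49103078824801) = (154576476542289374, 16204017647318325)

1574 165
4954951 519420
15598184174 1635133995
49103078824801 5147401296840
154576476542289374 16204017647318325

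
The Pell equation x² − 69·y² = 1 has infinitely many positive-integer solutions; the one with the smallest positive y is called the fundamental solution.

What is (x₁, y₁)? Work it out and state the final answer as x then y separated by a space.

√69 → a₀=8, period (3,3,1,4,1,3,3,16); ℓ=8 even so k=7
i=0: a=8 ⇒ p=8, q=1
i=1: a=3 ⇒ p=25, q=3
i=2: a=3 ⇒ p=83, q=10
…
i=5: a=1 ⇒ p=623, q=75
i=6: a=3 ⇒ p=2384, q=287
i=7: a=3 ⇒ p=7775, q=936
→ (7775, 936).  Check: 7775²=60450625, 69·936²=60450624, difference 1.

7775 936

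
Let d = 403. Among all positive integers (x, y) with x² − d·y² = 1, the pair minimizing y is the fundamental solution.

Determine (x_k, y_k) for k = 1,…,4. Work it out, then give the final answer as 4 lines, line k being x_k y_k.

669878 33369
897473069767 44706317964
1202394930058086974 59895557730143415
1610915821914004898868577 80245432842261314788776

[20; 13,2,1,3,1,3,1,2,13,40] for √403; ℓ=10 ⇒ convergent index 9
i=0: a=20 ⇒ p=20, q=1
…
i=2: a=2 ⇒ p=542, q=27
…
i=6: a=3 ⇒ p=14213, q=708
…
i=8: a=2 ⇒ p=50147, q=2498
i=9: a=13 ⇒ p=669878, q=33369
→ (669878, 33369).  Check: 669878²=448736534884, 403·33369²=448736534883, difference 1.
k=2:  x_2 = 669878·669878+403·33369·33369 = 897473069767,  y_2 = 669878·33369+33369·669878 = 44706317964
k=3:  x_3 = 669878·897473069767+403·33369·44706317964 = 1202394930058086974,  y_3 = 669878·44706317964+33369·897473069767 = 59895557730143415
k=4:  x_4 = 669878·1202394930058086974+403·33369·59895557730143415 = 1610915821914004898868577,  y_4 = 669878·59895557730143415+33369·1202394930058086974 = 80245432842261314788776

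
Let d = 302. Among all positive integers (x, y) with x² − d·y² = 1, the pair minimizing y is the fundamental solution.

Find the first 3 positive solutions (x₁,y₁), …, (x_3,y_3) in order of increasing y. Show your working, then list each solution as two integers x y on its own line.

[17; 2,1,1,1,4,…,1,2,34] for √302; ℓ=16 ⇒ convergent index 15
step 0: (17, 1)  from 17·(1,0) + (0,1)
step 1: (35, 2)  from 2·(17,1) + (1,0)
step 2: (52, 3)  from 1·(35,2) + (17,1)
step 3: (87, 5)  from 1·(52,3) + (35,2)
step 4: (139, 8)  from 1·(87,5) + (52,3)
step 5: (643, 37)  from 4·(139,8) + (87,5)
…
step 8: (34513, 1986)  from 16·(2068,119) + (1425,82)
step 9: (36581, 2105)  from 1·(34513,1986) + (2068,119)
…
step 12: (574956, 33085)  from 1·(467281,26889) + (107675,6196)
step 13: (1042237, 59974)  from 1·(574956,33085) + (467281,26889)
step 14: (1617193, 93059)  from 1·(1042237,59974) + (574956,33085)
step 15: (4276623, 246092)  from 2·(1617193,93059) + (1042237,59974)
→ (4276623, 246092).  Check: 4276623²=18289504284129, 302·246092²=18289504284128, difference 1.
n=2: (4276623,246092)∘(4276623,246092) = (4276623·4276623+302·246092·246092, 4276623·246092+246092·4276623) = (36579008568257,2104885414632)
n=3: (36579008568257,2104885414632)∘(4276623,246092) = (4276623·36579008568257+302·246092·2104885414632, 4276623·2104885414632+246092·36579008568257) = (312869258720405635599,18003602753159249380)

4276623 246092
36579008568257 2104885414632
312869258720405635599 18003602753159249380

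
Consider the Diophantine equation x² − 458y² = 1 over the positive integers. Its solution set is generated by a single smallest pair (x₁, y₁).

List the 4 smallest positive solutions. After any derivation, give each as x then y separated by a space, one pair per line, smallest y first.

√458 = [21; 2,2,42, …], period ℓ=3 (odd) → k=5
k=0  a_k=21  p_k/q_k = 21/1
k=1  a_k=2  p_k/q_k = 43/2
k=2  a_k=2  p_k/q_k = 107/5
k=3  a_k=42  p_k/q_k = 4537/212
k=4  a_k=2  p_k/q_k = 9181/429
k=5  a_k=2  p_k/q_k = 22899/1070
fundamental: x₁=22899, y₁=1070  (since 524364201 − 458·1144900 = 1)
k=2:  x_2 = 22899·22899+458·1070·1070 = 1048728401,  y_2 = 22899·1070+1070·22899 = 49003860
k=3:  x_3 = 22899·1048728401+458·1070·49003860 = 48029663286099,  y_3 = 22899·49003860+1070·1048728401 = 2244278779210
k=4:  x_4 = 22899·48029663286099+458·1070·2244278779210 = 2199662518128033601,  y_4 = 22899·2244278779210+1070·48029663286099 = 102783479481255720

22899 1070
1048728401 49003860
48029663286099 2244278779210
2199662518128033601 102783479481255720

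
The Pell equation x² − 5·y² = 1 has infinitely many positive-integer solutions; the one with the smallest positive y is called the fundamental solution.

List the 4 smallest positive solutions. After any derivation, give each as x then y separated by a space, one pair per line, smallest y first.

9 4
161 72
2889 1292
51841 23184

√5 → a₀=2, period (4); ℓ=1 odd so k=1
a_0=2:  p_0=2·1+0=2,  q_0=2·0+1=1
a_1=4:  p_1=4·2+1=9,  q_1=4·1+0=4
(x₁, y₁) = (9, 4);  9² − 5·4² = 1 ✓
(9+4√5)^2 = 161 + 72√5
(9+4√5)^3 = 2889 + 1292√5
(9+4√5)^4 = 51841 + 23184√5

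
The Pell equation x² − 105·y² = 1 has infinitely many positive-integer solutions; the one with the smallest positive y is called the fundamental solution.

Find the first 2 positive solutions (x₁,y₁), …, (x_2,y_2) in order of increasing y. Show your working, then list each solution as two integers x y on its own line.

41 4
3361 328

√105 = [10; 4,20, …], period ℓ=2 (even) → k=1
k=0  a_k=10  p_k/q_k = 10/1
k=1  a_k=4  p_k/q_k = 41/4
fundamental: x₁=41, y₁=4  (since 1681 − 105·16 = 1)
(x_2, y_2) = (41·41 + 105·4·4, 41·4 + 4·41) = (3361, 328)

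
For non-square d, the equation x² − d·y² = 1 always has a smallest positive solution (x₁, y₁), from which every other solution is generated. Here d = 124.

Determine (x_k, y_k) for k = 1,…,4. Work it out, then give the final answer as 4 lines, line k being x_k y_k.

4620799 414960
42703566796801 3834893506080
394649197502177907199 35440544156001500880
3647189234337689639247667201 327527261991011323636100160

√124 = [11; 7,2,1,1,1,…,2,7,22, …], period ℓ=16 (even) → k=15
k=0  a_k=11  p_k/q_k = 11/1
…
k=2  a_k=2  p_k/q_k = 167/15
k=3  a_k=1  p_k/q_k = 245/22
k=4  a_k=1  p_k/q_k = 412/37
k=5  a_k=1  p_k/q_k = 657/59
k=6  a_k=3  p_k/q_k = 2383/214
…
k=9  a_k=1  p_k/q_k = 17583/1579
k=10  a_k=3  p_k/q_k = 67292/6043
k=11  a_k=1  p_k/q_k = 84875/7622
k=12  a_k=1  p_k/q_k = 152167/13665
k=13  a_k=1  p_k/q_k = 237042/21287
k=14  a_k=2  p_k/q_k = 626251/56239
k=15  a_k=7  p_k/q_k = 4620799/414960
→ (4620799, 414960).  Check: 4620799²=21351783398401, 124·414960²=21351783398400, difference 1.
(x_2, y_2) = (4620799·4620799 + 124·414960·414960, 4620799·414960 + 414960·4620799) = (42703566796801, 3834893506080)
(x_3, y_3) = (4620799·42703566796801 + 124·414960·3834893506080, 4620799·3834893506080 + 414960·42703566796801) = (394649197502177907199, 35440544156001500880)
(x_4, y_4) = (4620799·394649197502177907199 + 124·414960·35440544156001500880, 4620799·35440544156001500880 + 414960·394649197502177907199) = (3647189234337689639247667201, 327527261991011323636100160)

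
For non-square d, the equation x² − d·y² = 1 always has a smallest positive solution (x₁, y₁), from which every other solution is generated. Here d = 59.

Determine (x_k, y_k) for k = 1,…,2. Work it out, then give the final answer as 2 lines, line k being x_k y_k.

530 69
561799 73140

[7; 1,2,7,2,1,14] for √59; ℓ=6 ⇒ convergent index 5
i=0: a=7 ⇒ p=7, q=1
…
i=2: a=2 ⇒ p=23, q=3
…
i=4: a=2 ⇒ p=361, q=47
i=5: a=1 ⇒ p=530, q=69
(x₁, y₁) = (530, 69);  530² − 59·69² = 1 ✓
(x_2, y_2) = (530·530 + 59·69·69, 530·69 + 69·530) = (561799, 73140)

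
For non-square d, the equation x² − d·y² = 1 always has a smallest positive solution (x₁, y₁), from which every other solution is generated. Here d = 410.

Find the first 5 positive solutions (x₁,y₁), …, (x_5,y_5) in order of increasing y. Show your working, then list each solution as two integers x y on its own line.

√410 → a₀=20, period (4,40); ℓ=2 even so k=1
k=0  a_k=20  p_k/q_k = 20/1
k=1  a_k=4  p_k/q_k = 81/4
fundamental: x₁=81, y₁=4  (since 6561 − 410·16 = 1)
(x_2, y_2) = (81·81 + 410·4·4, 81·4 + 4·81) = (13121, 648)
(x_3, y_3) = (81·13121 + 410·4·648, 81·648 + 4·13121) = (2125521, 104972)
(x_4, y_4) = (81·2125521 + 410·4·104972, 81·104972 + 4·2125521) = (344321281, 17004816)
(x_5, y_5) = (81·344321281 + 410·4·17004816, 81·17004816 + 4·344321281) = (55777922001, 2754675220)

81 4
13121 648
2125521 104972
344321281 17004816
55777922001 2754675220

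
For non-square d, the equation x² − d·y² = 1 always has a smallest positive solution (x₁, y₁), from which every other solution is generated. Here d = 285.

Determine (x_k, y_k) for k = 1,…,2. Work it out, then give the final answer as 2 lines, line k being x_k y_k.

2431 144
11819521 700128

[16; 1,7,2,7,1,32] for √285; ℓ=6 ⇒ convergent index 5
step 0: (16, 1)  from 16·(1,0) + (0,1)
step 1: (17, 1)  from 1·(16,1) + (1,0)
…
step 3: (287, 17)  from 2·(135,8) + (17,1)
step 4: (2144, 127)  from 7·(287,17) + (135,8)
step 5: (2431, 144)  from 1·(2144,127) + (287,17)
(x₁, y₁) = (2431, 144);  2431² − 285·144² = 1 ✓
(2431+144√285)^2 = 11819521 + 700128√285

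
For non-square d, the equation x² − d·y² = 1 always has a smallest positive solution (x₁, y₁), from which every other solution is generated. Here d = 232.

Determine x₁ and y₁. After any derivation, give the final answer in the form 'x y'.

19603 1287

√232 → a₀=15, period (4,3,7,3,4,30); ℓ=6 even so k=5
i=0: a=15 ⇒ p=15, q=1
i=1: a=4 ⇒ p=61, q=4
i=2: a=3 ⇒ p=198, q=13
…
i=4: a=3 ⇒ p=4539, q=298
i=5: a=4 ⇒ p=19603, q=1287
(x₁, y₁) = (19603, 1287);  19603² − 232·1287² = 1 ✓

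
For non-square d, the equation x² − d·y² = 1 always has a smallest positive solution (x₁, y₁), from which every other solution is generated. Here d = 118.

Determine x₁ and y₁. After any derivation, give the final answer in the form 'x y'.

√118 → a₀=10, period (1,6,3,2,10,2,3,6,1,20); ℓ=10 even so k=9
i=0: a=10 ⇒ p=10, q=1
i=1: a=1 ⇒ p=11, q=1
…
i=3: a=3 ⇒ p=239, q=22
i=4: a=2 ⇒ p=554, q=51
…
i=6: a=2 ⇒ p=12112, q=1115
…
i=8: a=6 ⇒ p=264802, q=24377
i=9: a=1 ⇒ p=306917, q=28254
fundamental: x₁=306917, y₁=28254  (since 94198044889 − 118·798288516 = 1)

306917 28254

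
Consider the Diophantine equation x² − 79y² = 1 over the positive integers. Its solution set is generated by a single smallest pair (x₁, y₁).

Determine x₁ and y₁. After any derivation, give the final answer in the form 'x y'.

d=79: √d = [8; 1,7,1,16] (ℓ=4, even), read p_3/q_3
k=0  a_k=8  p_k/q_k = 8/1
k=1  a_k=1  p_k/q_k = 9/1
k=2  a_k=7  p_k/q_k = 71/8
k=3  a_k=1  p_k/q_k = 80/9
fundamental: x₁=80, y₁=9  (since 6400 − 79·81 = 1)

80 9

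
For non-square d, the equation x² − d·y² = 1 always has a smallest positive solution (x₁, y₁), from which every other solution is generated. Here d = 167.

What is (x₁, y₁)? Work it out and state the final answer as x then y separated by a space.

d=167: √d = [12; 1,11,1,24] (ℓ=4, even), read p_3/q_3
i=0: a=12 ⇒ p=12, q=1
…
i=2: a=11 ⇒ p=155, q=12
i=3: a=1 ⇒ p=168, q=13
(x₁, y₁) = (168, 13);  168² − 167·13² = 1 ✓

168 13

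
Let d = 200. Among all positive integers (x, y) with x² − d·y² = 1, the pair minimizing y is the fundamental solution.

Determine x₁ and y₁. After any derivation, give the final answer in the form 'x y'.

99 7

√200 → a₀=14, period (7,28); ℓ=2 even so k=1
i=0: a=14 ⇒ p=14, q=1
i=1: a=7 ⇒ p=99, q=7
(x₁, y₁) = (99, 7);  99² − 200·7² = 1 ✓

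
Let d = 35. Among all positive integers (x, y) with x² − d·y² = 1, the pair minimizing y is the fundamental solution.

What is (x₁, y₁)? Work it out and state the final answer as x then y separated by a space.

√35 → a₀=5, period (1,10); ℓ=2 even so k=1
k=0  a_k=5  p_k/q_k = 5/1
k=1  a_k=1  p_k/q_k = 6/1
→ (6, 1).  Check: 6²=36, 35·1²=35, difference 1.

6 1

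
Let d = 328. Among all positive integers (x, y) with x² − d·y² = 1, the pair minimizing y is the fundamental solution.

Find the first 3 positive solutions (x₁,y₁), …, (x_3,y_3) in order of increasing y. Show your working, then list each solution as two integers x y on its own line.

163 9
53137 2934
17322499 956475

√328 = [18; 9,36, …], period ℓ=2 (even) → k=1
i=0: a=18 ⇒ p=18, q=1
i=1: a=9 ⇒ p=163, q=9
fundamental: x₁=163, y₁=9  (since 26569 − 328·81 = 1)
n=2: (163,9)∘(163,9) = (163·163+328·9·9, 163·9+9·163) = (53137,2934)
n=3: (53137,2934)∘(163,9) = (163·53137+328·9·2934, 163·2934+9·53137) = (17322499,956475)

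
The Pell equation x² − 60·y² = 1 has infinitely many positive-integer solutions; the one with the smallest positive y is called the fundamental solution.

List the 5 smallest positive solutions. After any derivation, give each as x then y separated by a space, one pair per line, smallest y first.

√60 = [7; 1,2,1,14, …], period ℓ=4 (even) → k=3
k=0  a_k=7  p_k/q_k = 7/1
k=1  a_k=1  p_k/q_k = 8/1
k=2  a_k=2  p_k/q_k = 23/3
k=3  a_k=1  p_k/q_k = 31/4
→ (31, 4).  Check: 31²=961, 60·4²=960, difference 1.
(x_2, y_2) = (31·31 + 60·4·4, 31·4 + 4·31) = (1921, 248)
(x_3, y_3) = (31·1921 + 60·4·248, 31·248 + 4·1921) = (119071, 15372)
(x_4, y_4) = (31·119071 + 60·4·15372, 31·15372 + 4·119071) = (7380481, 952816)
(x_5, y_5) = (31·7380481 + 60·4·952816, 31·952816 + 4·7380481) = (457470751, 59059220)

31 4
1921 248
119071 15372
7380481 952816
457470751 59059220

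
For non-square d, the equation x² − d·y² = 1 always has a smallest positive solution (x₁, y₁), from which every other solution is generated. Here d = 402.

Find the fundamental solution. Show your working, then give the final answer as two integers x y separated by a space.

401 20

√402 = [20; 20,40, …], period ℓ=2 (even) → k=1
a_0=20:  p_0=20·1+0=20,  q_0=20·0+1=1
a_1=20:  p_1=20·20+1=401,  q_1=20·1+0=20
(x₁, y₁) = (401, 20);  401² − 402·20² = 1 ✓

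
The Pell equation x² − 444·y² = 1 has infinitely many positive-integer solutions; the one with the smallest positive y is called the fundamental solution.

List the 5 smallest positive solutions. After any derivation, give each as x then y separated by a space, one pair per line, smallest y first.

295 14
174049 8260
102688615 4873386
60586108801 2875289480
35745701503975 1696415919814

√444 = [21; 14,42, …], period ℓ=2 (even) → k=1
k=0  a_k=21  p_k/q_k = 21/1
k=1  a_k=14  p_k/q_k = 295/14
→ (295, 14).  Check: 295²=87025, 444·14²=87024, difference 1.
(x_2, y_2) = (295·295 + 444·14·14, 295·14 + 14·295) = (174049, 8260)
(x_3, y_3) = (295·174049 + 444·14·8260, 295·8260 + 14·174049) = (102688615, 4873386)
(x_4, y_4) = (295·102688615 + 444·14·4873386, 295·4873386 + 14·102688615) = (60586108801, 2875289480)
(x_5, y_5) = (295·60586108801 + 444·14·2875289480, 295·2875289480 + 14·60586108801) = (35745701503975, 1696415919814)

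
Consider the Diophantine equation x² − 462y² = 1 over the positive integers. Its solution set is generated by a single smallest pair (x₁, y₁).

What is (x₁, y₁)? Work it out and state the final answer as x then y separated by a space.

[21; 2,42] for √462; ℓ=2 ⇒ convergent index 1
k=0  a_k=21  p_k/q_k = 21/1
k=1  a_k=2  p_k/q_k = 43/2
fundamental: x₁=43, y₁=2  (since 1849 − 462·4 = 1)

43 2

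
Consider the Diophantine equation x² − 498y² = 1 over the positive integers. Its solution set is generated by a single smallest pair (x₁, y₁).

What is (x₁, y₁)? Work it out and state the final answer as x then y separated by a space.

179777 8056

√498 = [22; 3,6,22,6,3,44, …], period ℓ=6 (even) → k=5
i=0: a=22 ⇒ p=22, q=1
…
i=2: a=6 ⇒ p=424, q=19
…
i=4: a=6 ⇒ p=56794, q=2545
i=5: a=3 ⇒ p=179777, q=8056
(x₁, y₁) = (179777, 8056);  179777² − 498·8056² = 1 ✓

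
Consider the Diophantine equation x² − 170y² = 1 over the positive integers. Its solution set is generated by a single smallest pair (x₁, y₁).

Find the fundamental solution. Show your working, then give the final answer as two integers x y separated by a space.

[13; 26] for √170; ℓ=1 ⇒ convergent index 1
a_0=13:  p_0=13·1+0=13,  q_0=13·0+1=1
a_1=26:  p_1=26·13+1=339,  q_1=26·1+0=26
(x₁, y₁) = (339, 26);  339² − 170·26² = 1 ✓

339 26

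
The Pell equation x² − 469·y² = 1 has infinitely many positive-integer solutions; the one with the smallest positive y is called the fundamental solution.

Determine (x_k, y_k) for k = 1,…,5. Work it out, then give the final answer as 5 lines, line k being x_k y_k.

137215 6336
37655912449 1738788480
10333912053241855 477175722560064
2835935484733506355201 130951333540419575040
778265775065082237004568575 35936974463020168255667136

[21; 1,1,1,10,6,10,1,1,1,42] for √469; ℓ=10 ⇒ convergent index 9
i=0: a=21 ⇒ p=21, q=1
i=1: a=1 ⇒ p=22, q=1
…
i=3: a=1 ⇒ p=65, q=3
i=4: a=10 ⇒ p=693, q=32
…
i=6: a=10 ⇒ p=42923, q=1982
i=7: a=1 ⇒ p=47146, q=2177
i=8: a=1 ⇒ p=90069, q=4159
i=9: a=1 ⇒ p=137215, q=6336
→ (137215, 6336).  Check: 137215²=18827956225, 469·6336²=18827956224, difference 1.
(137215+6336√469)^2 = 37655912449 + 1738788480√469
(137215+6336√469)^3 = 10333912053241855 + 477175722560064√469
(137215+6336√469)^4 = 2835935484733506355201 + 130951333540419575040√469
(137215+6336√469)^5 = 778265775065082237004568575 + 35936974463020168255667136√469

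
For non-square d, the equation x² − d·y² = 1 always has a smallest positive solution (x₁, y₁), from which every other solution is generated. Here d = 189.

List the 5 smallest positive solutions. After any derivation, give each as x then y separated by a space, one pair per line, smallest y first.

[13; 1,2,1,26] for √189; ℓ=4 ⇒ convergent index 3
step 0: (13, 1)  from 13·(1,0) + (0,1)
step 1: (14, 1)  from 1·(13,1) + (1,0)
step 2: (41, 3)  from 2·(14,1) + (13,1)
step 3: (55, 4)  from 1·(41,3) + (14,1)
fundamental: x₁=55, y₁=4  (since 3025 − 189·16 = 1)
(x_2, y_2) = (55·55 + 189·4·4, 55·4 + 4·55) = (6049, 440)
(x_3, y_3) = (55·6049 + 189·4·440, 55·440 + 4·6049) = (665335, 48396)
(x_4, y_4) = (55·665335 + 189·4·48396, 55·48396 + 4·665335) = (73180801, 5323120)
(x_5, y_5) = (55·73180801 + 189·4·5323120, 55·5323120 + 4·73180801) = (8049222775, 585494804)

55 4
6049 440
665335 48396
73180801 5323120
8049222775 585494804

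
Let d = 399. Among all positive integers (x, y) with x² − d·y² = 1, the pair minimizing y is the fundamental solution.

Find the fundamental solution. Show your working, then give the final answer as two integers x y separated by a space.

20 1

√399 → a₀=19, period (1,38); ℓ=2 even so k=1
a_0=19:  p_0=19·1+0=19,  q_0=19·0+1=1
a_1=1:  p_1=1·19+1=20,  q_1=1·1+0=1
fundamental: x₁=20, y₁=1  (since 400 − 399·1 = 1)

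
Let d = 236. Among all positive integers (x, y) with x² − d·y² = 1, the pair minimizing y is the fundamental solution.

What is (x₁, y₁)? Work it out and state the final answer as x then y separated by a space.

561799 36570

[15; 2,1,3,5,1,6,1,5,3,1,2,30] for √236; ℓ=12 ⇒ convergent index 11
step 0: (15, 1)  from 15·(1,0) + (0,1)
step 1: (31, 2)  from 2·(15,1) + (1,0)
…
step 3: (169, 11)  from 3·(46,3) + (31,2)
step 4: (891, 58)  from 5·(169,11) + (46,3)
step 5: (1060, 69)  from 1·(891,58) + (169,11)
step 6: (7251, 472)  from 6·(1060,69) + (891,58)
step 7: (8311, 541)  from 1·(7251,472) + (1060,69)
…
step 9: (154729, 10072)  from 3·(48806,3177) + (8311,541)
step 10: (203535, 13249)  from 1·(154729,10072) + (48806,3177)
step 11: (561799, 36570)  from 2·(203535,13249) + (154729,10072)
→ (561799, 36570).  Check: 561799²=315618116401, 236·36570²=315618116400, difference 1.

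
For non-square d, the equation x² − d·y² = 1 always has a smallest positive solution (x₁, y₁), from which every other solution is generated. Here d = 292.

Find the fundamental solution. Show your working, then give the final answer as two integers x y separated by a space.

d=292: √d = [17; 11,2,1,3,8,3,1,2,11,34] (ℓ=10, even), read p_9/q_9
k=0  a_k=17  p_k/q_k = 17/1
…
k=3  a_k=1  p_k/q_k = 581/34
k=4  a_k=3  p_k/q_k = 2136/125
k=5  a_k=8  p_k/q_k = 17669/1034
…
k=8  a_k=2  p_k/q_k = 200767/11749
k=9  a_k=11  p_k/q_k = 2281249/133500
fundamental: x₁=2281249, y₁=133500  (since 5204097000001 − 292·17822250000 = 1)

2281249 133500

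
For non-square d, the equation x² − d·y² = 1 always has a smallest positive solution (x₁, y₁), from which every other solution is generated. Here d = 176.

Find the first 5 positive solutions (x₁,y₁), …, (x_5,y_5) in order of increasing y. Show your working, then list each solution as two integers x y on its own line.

√176 = [13; 3,1,3,26, …], period ℓ=4 (even) → k=3
a_0=13:  p_0=13·1+0=13,  q_0=13·0+1=1
…
a_2=1:  p_2=1·40+13=53,  q_2=1·3+1=4
a_3=3:  p_3=3·53+40=199,  q_3=3·4+3=15
fundamental: x₁=199, y₁=15  (since 39601 − 176·225 = 1)
k=2:  x_2 = 199·199+176·15·15 = 79201,  y_2 = 199·15+15·199 = 5970
k=3:  x_3 = 199·79201+176·15·5970 = 31521799,  y_3 = 199·5970+15·79201 = 2376045
k=4:  x_4 = 199·31521799+176·15·2376045 = 12545596801,  y_4 = 199·2376045+15·31521799 = 945659940
k=5:  x_5 = 199·12545596801+176·15·945659940 = 4993116004999,  y_5 = 199·945659940+15·12545596801 = 376370280075

199 15
79201 5970
31521799 2376045
12545596801 945659940
4993116004999 376370280075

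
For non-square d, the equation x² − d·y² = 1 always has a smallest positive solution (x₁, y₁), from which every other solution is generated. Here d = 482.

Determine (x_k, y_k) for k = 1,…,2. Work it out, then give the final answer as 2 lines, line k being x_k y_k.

483 22
466577 21252

√482 → a₀=21, period (1,20,1,42); ℓ=4 even so k=3
a_0=21:  p_0=21·1+0=21,  q_0=21·0+1=1
a_1=1:  p_1=1·21+1=22,  q_1=1·1+0=1
a_2=20:  p_2=20·22+21=461,  q_2=20·1+1=21
a_3=1:  p_3=1·461+22=483,  q_3=1·21+1=22
fundamental: x₁=483, y₁=22  (since 233289 − 482·484 = 1)
(483+22√482)^2 = 466577 + 21252√482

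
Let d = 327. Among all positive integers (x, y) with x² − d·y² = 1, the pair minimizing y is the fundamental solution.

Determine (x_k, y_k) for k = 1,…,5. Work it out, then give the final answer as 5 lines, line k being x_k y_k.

217 12
94177 5208
40872601 2260260
17738614657 980947632
7698517888537 425729012028

[18; 12,36] for √327; ℓ=2 ⇒ convergent index 1
k=0  a_k=18  p_k/q_k = 18/1
k=1  a_k=12  p_k/q_k = 217/12
→ (217, 12).  Check: 217²=47089, 327·12²=47088, difference 1.
(217+12√327)^2 = 94177 + 5208√327
(217+12√327)^3 = 40872601 + 2260260√327
(217+12√327)^4 = 17738614657 + 980947632√327
(217+12√327)^5 = 7698517888537 + 425729012028√327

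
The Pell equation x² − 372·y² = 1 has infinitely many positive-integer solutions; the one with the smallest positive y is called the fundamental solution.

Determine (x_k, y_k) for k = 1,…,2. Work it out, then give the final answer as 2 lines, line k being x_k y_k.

[19; 3,2,12,2,3,38] for √372; ℓ=6 ⇒ convergent index 5
k=0  a_k=19  p_k/q_k = 19/1
…
k=3  a_k=12  p_k/q_k = 1678/87
k=4  a_k=2  p_k/q_k = 3491/181
k=5  a_k=3  p_k/q_k = 12151/630
→ (12151, 630).  Check: 12151²=147646801, 372·630²=147646800, difference 1.
(12151+630√372)^2 = 295293601 + 15310260√372

12151 630
295293601 15310260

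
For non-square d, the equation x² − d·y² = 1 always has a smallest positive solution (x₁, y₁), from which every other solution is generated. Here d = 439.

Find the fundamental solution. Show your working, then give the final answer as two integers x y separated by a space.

440 21

√439 = [20; 1,19,1,40, …], period ℓ=4 (even) → k=3
a_0=20:  p_0=20·1+0=20,  q_0=20·0+1=1
a_1=1:  p_1=1·20+1=21,  q_1=1·1+0=1
a_2=19:  p_2=19·21+20=419,  q_2=19·1+1=20
a_3=1:  p_3=1·419+21=440,  q_3=1·20+1=21
fundamental: x₁=440, y₁=21  (since 193600 − 439·441 = 1)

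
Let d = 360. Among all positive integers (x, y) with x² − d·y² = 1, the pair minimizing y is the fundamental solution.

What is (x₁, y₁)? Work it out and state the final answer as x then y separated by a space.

19 1

√360 → a₀=18, period (1,36); ℓ=2 even so k=1
i=0: a=18 ⇒ p=18, q=1
i=1: a=1 ⇒ p=19, q=1
fundamental: x₁=19, y₁=1  (since 361 − 360·1 = 1)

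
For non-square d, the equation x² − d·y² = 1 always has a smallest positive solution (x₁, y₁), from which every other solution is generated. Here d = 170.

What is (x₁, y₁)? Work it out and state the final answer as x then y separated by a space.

[13; 26] for √170; ℓ=1 ⇒ convergent index 1
step 0: (13, 1)  from 13·(1,0) + (0,1)
step 1: (339, 26)  from 26·(13,1) + (1,0)
fundamental: x₁=339, y₁=26  (since 114921 − 170·676 = 1)

339 26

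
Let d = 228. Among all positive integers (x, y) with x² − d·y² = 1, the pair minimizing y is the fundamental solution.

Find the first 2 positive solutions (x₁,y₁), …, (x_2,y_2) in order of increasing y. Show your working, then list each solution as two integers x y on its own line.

151 10
45601 3020

[15; 10,30] for √228; ℓ=2 ⇒ convergent index 1
i=0: a=15 ⇒ p=15, q=1
i=1: a=10 ⇒ p=151, q=10
(x₁, y₁) = (151, 10);  151² − 228·10² = 1 ✓
k=2:  x_2 = 151·151+228·10·10 = 45601,  y_2 = 151·10+10·151 = 3020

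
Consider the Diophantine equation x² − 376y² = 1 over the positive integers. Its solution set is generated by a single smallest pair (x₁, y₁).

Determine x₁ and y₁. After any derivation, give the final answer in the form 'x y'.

2143295 110532

√376 = [19; 2,1,1,3,1,…,1,2,38, …], period ℓ=16 (even) → k=15
i=0: a=19 ⇒ p=19, q=1
…
i=2: a=1 ⇒ p=58, q=3
…
i=4: a=3 ⇒ p=349, q=18
i=5: a=1 ⇒ p=446, q=23
i=6: a=2 ⇒ p=1241, q=64
i=7: a=2 ⇒ p=2928, q=151
i=8: a=4 ⇒ p=12953, q=668
…
i=10: a=2 ⇒ p=70621, q=3642
i=11: a=1 ⇒ p=99455, q=5129
i=12: a=3 ⇒ p=368986, q=19029
i=13: a=1 ⇒ p=468441, q=24158
i=14: a=1 ⇒ p=837427, q=43187
i=15: a=2 ⇒ p=2143295, q=110532
fundamental: x₁=2143295, y₁=110532  (since 4593713457025 − 376·12217323024 = 1)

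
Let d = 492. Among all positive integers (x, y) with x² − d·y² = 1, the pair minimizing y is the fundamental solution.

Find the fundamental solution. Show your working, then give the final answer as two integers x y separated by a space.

[22; 5,1,1,10,1,1,5,44] for √492; ℓ=8 ⇒ convergent index 7
k=0  a_k=22  p_k/q_k = 22/1
…
k=3  a_k=1  p_k/q_k = 244/11
k=4  a_k=10  p_k/q_k = 2573/116
…
k=6  a_k=1  p_k/q_k = 5390/243
k=7  a_k=5  p_k/q_k = 29767/1342
(x₁, y₁) = (29767, 1342);  29767² − 492·1342² = 1 ✓

29767 1342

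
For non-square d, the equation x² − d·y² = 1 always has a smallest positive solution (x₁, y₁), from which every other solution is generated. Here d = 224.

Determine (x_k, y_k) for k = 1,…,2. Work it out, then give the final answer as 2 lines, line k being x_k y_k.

√224 = [14; 1,28, …], period ℓ=2 (even) → k=1
k=0  a_k=14  p_k/q_k = 14/1
k=1  a_k=1  p_k/q_k = 15/1
→ (15, 1).  Check: 15²=225, 224·1²=224, difference 1.
(x_2, y_2) = (15·15 + 224·1·1, 15·1 + 1·15) = (449, 30)

15 1
449 30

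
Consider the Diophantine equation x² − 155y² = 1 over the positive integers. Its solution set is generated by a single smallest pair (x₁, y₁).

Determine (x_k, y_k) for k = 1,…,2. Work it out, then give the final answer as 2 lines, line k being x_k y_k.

249 20
124001 9960

[12; 2,4,2,24] for √155; ℓ=4 ⇒ convergent index 3
i=0: a=12 ⇒ p=12, q=1
…
i=2: a=4 ⇒ p=112, q=9
i=3: a=2 ⇒ p=249, q=20
fundamental: x₁=249, y₁=20  (since 62001 − 155·400 = 1)
(x_2, y_2) = (249·249 + 155·20·20, 249·20 + 20·249) = (124001, 9960)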